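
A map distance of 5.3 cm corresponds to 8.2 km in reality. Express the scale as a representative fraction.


ground = 8.2 km = 820000 cm; RF denominator = ground / map = 820000 / 5.3 ≈ 154717; RF = 1:154717

1:154717


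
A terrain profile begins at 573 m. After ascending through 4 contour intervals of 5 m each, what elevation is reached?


elevation = 573 + 4 * 5 = 593 m

593 m


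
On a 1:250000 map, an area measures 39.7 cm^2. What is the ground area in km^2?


ground_area = 39.7 * (250000/100)^2 = 248125000.0 m^2 = 248.125 km^2

248.125 km^2


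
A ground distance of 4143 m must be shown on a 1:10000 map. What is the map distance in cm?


map_cm = 4143 * 100 / 10000 = 41.43 cm

41.43 cm


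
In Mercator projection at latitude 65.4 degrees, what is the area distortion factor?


area_distortion = 1/cos^2(65.4) = 5.771

5.771


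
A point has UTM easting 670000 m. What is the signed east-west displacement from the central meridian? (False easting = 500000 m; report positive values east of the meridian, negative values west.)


displacement = 670000 - 500000 = 170000 m

170000 m


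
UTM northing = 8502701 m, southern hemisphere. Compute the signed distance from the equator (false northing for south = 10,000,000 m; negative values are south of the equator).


For southern: actual = 8502701 - 10000000 = -1497299 m

-1497299 m


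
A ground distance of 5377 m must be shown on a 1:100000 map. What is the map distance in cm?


map_cm = 5377 * 100 / 100000 = 5.377 cm ≈ 5.38 cm

5.38 cm


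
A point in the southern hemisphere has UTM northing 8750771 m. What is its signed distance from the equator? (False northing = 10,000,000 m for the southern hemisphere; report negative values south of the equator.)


For southern: actual = 8750771 - 10000000 = -1249229 m

-1249229 m


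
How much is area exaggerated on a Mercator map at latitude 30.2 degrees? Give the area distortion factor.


area_distortion = 1/cos^2(30.2) = 1.339

1.339


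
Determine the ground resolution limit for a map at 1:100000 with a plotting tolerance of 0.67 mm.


ground = 0.67 mm * 100000 / 1000 = 67.0 m

67.0 m


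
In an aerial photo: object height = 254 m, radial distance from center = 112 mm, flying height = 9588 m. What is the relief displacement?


d = h * r / H = 254 * 112 / 9588 = 2.97 mm

2.97 mm


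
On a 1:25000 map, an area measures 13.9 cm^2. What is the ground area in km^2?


ground_area = 13.9 * (25000/100)^2 = 868750.0 m^2 = 0.86875 km^2 ≈ 0.869 km^2

0.869 km^2


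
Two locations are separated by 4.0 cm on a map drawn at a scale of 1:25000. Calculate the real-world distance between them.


ground = 4.0 cm * 25000 / 100 = 1000.0 m = 1.0 km

1.0 km


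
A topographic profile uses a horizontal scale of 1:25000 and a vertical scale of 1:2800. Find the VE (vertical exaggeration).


VE = horizontal_scale / vertical_scale = 25000 / 2800 ≈ 8.9

8.9x


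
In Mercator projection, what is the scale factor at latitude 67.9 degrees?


SF = 1 / cos(67.9) = 1 / 0.376224 = 2.658

2.658


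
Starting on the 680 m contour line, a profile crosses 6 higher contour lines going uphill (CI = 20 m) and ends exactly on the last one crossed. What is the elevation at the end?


elevation = 680 + 6 * 20 = 800 m

800 m


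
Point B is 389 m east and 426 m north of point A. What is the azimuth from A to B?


az = atan2(389, 426) = 42.4 deg
adjusted to 0-360: 42.4 degrees

42.4 degrees


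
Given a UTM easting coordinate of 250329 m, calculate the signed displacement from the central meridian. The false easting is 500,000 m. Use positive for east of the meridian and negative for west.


displacement = 250329 - 500000 = -249671 m

-249671 m


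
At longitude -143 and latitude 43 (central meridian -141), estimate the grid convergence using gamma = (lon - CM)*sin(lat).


gamma = (-143 - -141) * sin(43) = -2 * 0.681998 = -1.364 degrees

-1.364 degrees


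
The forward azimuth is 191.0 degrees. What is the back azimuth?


back azimuth = (191.0 + 180) mod 360 = 11.0 degrees

11.0 degrees


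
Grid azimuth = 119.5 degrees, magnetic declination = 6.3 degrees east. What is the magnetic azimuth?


magnetic azimuth = grid azimuth - declination (east +ve)
mag_az = 119.5 - 6.3 = 113.2 degrees

113.2 degrees


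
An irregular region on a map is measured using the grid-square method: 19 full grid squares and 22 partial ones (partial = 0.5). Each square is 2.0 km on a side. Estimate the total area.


effective squares = 19 + 22 * 0.5 = 30.0
area = 30.0 * 4.0 = 120.0 km^2

120.0 km^2


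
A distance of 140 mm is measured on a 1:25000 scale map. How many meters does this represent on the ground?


ground = 140 mm * 25000 / 1000 = 3500.0 m

3500.0 m


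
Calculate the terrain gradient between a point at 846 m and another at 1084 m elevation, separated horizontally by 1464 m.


gradient = (1084 - 846) / 1464 = 238 / 1464 = 0.1626

0.1626


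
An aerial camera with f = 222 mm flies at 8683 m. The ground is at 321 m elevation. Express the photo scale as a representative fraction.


scale = f / (H - h) = 222 mm / 8362 m = 222 / 8362000 = 1:37667

1:37667


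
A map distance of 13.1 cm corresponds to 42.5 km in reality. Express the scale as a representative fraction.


ground = 42.5 km = 4250000 cm; RF denominator = ground / map = 4250000 / 13.1 ≈ 324427; RF = 1:324427

1:324427


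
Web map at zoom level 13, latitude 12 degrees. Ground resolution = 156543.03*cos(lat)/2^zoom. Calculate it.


res = 156543.03 * cos(12) / 2^13 = 156543.03 * 0.9781476 / 8192 = 18.69 m/pixel

18.69 m/pixel


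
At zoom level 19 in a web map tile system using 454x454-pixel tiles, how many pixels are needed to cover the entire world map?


tiles per axis = 2^19 = 524288
total tiles = 524288^2 = 274877906944
pixels per axis = 524288 * 454 = 238026752
total pixels = 238026752^2 = 56656734667669504

56656734667669504 pixels


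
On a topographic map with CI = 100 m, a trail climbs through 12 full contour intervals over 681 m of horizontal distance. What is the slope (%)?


elevation change = 12 * 100 = 1200 m
slope = 1200 / 681 * 100 = 176.2%

176.2%


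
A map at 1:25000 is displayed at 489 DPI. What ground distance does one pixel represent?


pixel_cm = 2.54 / 489 ≈ 0.005194 cm
ground = pixel_cm * 25000 / 100 = 2.54 * 25000 / (489 * 100) = 63500 / 48900 ≈ 1.3 m

1.3 m


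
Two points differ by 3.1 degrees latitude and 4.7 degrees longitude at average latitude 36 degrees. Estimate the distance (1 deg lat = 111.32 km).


dlat_km = 3.1 * 111.32 = 345.092
dlon_km = 4.7 * 111.32 * cos(36) ≈ 423.281
dist = sqrt(345.092^2 + 423.281^2) ≈ 546.1 km

546.1 km


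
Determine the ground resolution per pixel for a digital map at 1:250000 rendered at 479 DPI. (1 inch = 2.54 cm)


pixel_cm = 2.54 / 479 ≈ 0.005303 cm
ground = pixel_cm * 250000 / 100 = 2.54 * 250000 / (479 * 100) = 635000 / 47900 ≈ 13.26 m

13.26 m


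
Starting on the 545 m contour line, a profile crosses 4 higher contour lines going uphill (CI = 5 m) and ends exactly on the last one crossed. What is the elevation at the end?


elevation = 545 + 4 * 5 = 565 m

565 m


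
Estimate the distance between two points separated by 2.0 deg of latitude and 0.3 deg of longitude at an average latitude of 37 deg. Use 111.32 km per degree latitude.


dlat_km = 2.0 * 111.32 = 222.64
dlon_km = 0.3 * 111.32 * cos(37) ≈ 26.671
dist = sqrt(222.64^2 + 26.671^2) ≈ 224.2 km

224.2 km


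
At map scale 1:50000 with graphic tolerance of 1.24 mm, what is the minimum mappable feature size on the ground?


ground = 1.24 mm * 50000 / 1000 = 62.0 m

62.0 m


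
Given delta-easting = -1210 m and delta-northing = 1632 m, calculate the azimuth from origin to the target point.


az = atan2(-1210, 1632) = -36.6 deg
adjusted to 0-360: 323.4 degrees

323.4 degrees


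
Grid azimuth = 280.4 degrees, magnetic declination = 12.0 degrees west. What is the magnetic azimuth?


magnetic azimuth = grid azimuth - declination (east +ve)
mag_az = 280.4 - -12.0 = 292.4 degrees

292.4 degrees


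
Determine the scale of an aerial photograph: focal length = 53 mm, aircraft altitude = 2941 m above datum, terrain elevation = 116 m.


scale = f / (H - h) = 53 mm / 2825 m = 53 / 2825000 = 1:53302

1:53302


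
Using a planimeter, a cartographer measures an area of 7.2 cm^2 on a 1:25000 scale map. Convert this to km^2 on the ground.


ground_area = 7.2 * (25000/100)^2 = 450000.0 m^2 = 0.45 km^2

0.45 km^2


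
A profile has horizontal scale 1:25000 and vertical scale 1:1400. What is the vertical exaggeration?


VE = horizontal_scale / vertical_scale = 25000 / 1400 ≈ 17.9

17.9x


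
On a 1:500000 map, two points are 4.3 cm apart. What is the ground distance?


ground = 4.3 cm * 500000 / 100 = 21500.0 m = 21.5 km

21.5 km


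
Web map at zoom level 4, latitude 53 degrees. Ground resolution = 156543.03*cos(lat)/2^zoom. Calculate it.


res = 156543.03 * cos(53) / 2^4 = 156543.03 * 0.60181502 / 16 = 5888.12 m/pixel

5888.12 m/pixel


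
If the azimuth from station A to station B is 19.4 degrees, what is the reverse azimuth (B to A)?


back azimuth = (19.4 + 180) mod 360 = 199.4 degrees

199.4 degrees


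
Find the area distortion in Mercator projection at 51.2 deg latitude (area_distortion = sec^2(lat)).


area_distortion = 1/cos^2(51.2) = 2.547

2.547


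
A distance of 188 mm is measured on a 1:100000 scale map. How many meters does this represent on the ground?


ground = 188 mm * 100000 / 1000 = 18800.0 m

18800.0 m


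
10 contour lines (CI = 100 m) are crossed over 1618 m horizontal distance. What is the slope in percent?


elevation change = 10 * 100 = 1000 m
slope = 1000 / 1618 * 100 = 61.8%

61.8%


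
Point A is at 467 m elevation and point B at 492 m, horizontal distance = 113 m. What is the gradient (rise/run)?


gradient = (492 - 467) / 113 = 25 / 113 = 0.2212

0.2212


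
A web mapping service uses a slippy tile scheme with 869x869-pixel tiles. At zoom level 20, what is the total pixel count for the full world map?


tiles per axis = 2^20 = 1048576
total tiles = 1048576^2 = 1099511627776
pixels per axis = 1048576 * 869 = 911212544
total pixels = 911212544^2 = 830308300342951936

830308300342951936 pixels


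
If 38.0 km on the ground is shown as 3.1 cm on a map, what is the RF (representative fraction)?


ground = 38.0 km = 3800000 cm; RF denominator = ground / map = 3800000 / 3.1 ≈ 1225806; RF = 1:1225806

1:1225806


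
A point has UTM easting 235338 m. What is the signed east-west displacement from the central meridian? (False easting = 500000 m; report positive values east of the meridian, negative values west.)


displacement = 235338 - 500000 = -264662 m

-264662 m


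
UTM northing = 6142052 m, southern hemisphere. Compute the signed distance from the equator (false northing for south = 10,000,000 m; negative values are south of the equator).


For southern: actual = 6142052 - 10000000 = -3857948 m

-3857948 m


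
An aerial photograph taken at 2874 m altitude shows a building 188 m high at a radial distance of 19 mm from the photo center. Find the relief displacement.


d = h * r / H = 188 * 19 / 2874 = 1.24 mm

1.24 mm


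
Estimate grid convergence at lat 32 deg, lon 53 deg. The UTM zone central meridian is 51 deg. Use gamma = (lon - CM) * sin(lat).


gamma = (53 - 51) * sin(32) = 2 * 0.529919 = 1.06 degrees

1.06 degrees


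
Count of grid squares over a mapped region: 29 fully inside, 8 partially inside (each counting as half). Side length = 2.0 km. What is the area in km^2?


effective squares = 29 + 8 * 0.5 = 33.0
area = 33.0 * 4.0 = 132.0 km^2

132.0 km^2


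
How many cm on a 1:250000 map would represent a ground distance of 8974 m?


map_cm = 8974 * 100 / 250000 = 3.5896 cm ≈ 3.59 cm

3.59 cm


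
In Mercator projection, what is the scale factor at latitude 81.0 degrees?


SF = 1 / cos(81.0) = 1 / 0.156434 = 6.392

6.392


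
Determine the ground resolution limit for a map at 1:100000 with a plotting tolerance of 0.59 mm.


ground = 0.59 mm * 100000 / 1000 = 59.0 m

59.0 m


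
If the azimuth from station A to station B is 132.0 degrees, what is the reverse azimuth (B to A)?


back azimuth = (132.0 + 180) mod 360 = 312.0 degrees

312.0 degrees


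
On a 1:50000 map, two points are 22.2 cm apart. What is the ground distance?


ground = 22.2 cm * 50000 / 100 = 11100.0 m = 11.1 km

11.1 km


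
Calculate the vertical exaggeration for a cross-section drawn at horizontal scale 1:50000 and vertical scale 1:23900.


VE = horizontal_scale / vertical_scale = 50000 / 23900 ≈ 2.1

2.1x


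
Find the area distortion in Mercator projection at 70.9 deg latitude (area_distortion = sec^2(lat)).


area_distortion = 1/cos^2(70.9) = 9.34

9.34


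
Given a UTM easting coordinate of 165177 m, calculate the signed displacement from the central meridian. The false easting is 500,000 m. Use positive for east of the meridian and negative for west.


displacement = 165177 - 500000 = -334823 m

-334823 m


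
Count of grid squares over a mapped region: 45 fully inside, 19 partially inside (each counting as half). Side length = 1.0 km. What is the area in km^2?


effective squares = 45 + 19 * 0.5 = 54.5
area = 54.5 * 1.0 = 54.5 km^2

54.5 km^2


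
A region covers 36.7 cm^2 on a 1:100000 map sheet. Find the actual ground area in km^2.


ground_area = 36.7 * (100000/100)^2 = 36700000.0 m^2 = 36.7 km^2

36.7 km^2


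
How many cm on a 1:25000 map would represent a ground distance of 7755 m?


map_cm = 7755 * 100 / 25000 = 31.02 cm

31.02 cm


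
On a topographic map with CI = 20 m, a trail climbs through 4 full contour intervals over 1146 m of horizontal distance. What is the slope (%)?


elevation change = 4 * 20 = 80 m
slope = 80 / 1146 * 100 = 7.0%

7.0%


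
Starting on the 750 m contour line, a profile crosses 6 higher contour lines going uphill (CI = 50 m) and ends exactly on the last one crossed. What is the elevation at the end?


elevation = 750 + 6 * 50 = 1050 m

1050 m


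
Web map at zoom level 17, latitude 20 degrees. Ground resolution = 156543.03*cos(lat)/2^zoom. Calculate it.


res = 156543.03 * cos(20) / 2^17 = 156543.03 * 0.93969262 / 131072 = 1.12 m/pixel

1.12 m/pixel


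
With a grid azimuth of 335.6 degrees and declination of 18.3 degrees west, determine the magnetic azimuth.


magnetic azimuth = grid azimuth - declination (east +ve)
mag_az = 335.6 - -18.3 = 353.9 degrees

353.9 degrees


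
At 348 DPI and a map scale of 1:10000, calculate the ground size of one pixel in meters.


pixel_cm = 2.54 / 348 ≈ 0.007299 cm
ground = pixel_cm * 10000 / 100 = 2.54 * 10000 / (348 * 100) = 25400 / 34800 ≈ 0.73 m

0.73 m


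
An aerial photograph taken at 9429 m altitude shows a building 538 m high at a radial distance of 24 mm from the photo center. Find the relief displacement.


d = h * r / H = 538 * 24 / 9429 = 1.37 mm

1.37 mm


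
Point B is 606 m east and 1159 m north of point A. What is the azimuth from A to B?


az = atan2(606, 1159) = 27.6 deg
adjusted to 0-360: 27.6 degrees

27.6 degrees


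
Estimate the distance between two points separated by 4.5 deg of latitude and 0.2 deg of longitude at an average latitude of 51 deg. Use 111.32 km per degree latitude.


dlat_km = 4.5 * 111.32 = 500.94
dlon_km = 0.2 * 111.32 * cos(51) ≈ 14.011
dist = sqrt(500.94^2 + 14.011^2) ≈ 501.1 km

501.1 km


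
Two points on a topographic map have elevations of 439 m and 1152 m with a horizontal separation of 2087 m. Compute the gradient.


gradient = (1152 - 439) / 2087 = 713 / 2087 = 0.3416

0.3416


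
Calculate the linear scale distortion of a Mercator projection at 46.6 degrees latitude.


SF = 1 / cos(46.6) = 1 / 0.687088 = 1.455

1.455


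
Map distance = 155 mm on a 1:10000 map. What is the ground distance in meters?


ground = 155 mm * 10000 / 1000 = 1550.0 m

1550.0 m


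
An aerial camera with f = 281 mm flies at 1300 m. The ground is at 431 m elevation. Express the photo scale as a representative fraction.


scale = f / (H - h) = 281 mm / 869 m = 281 / 869000 = 1:3093

1:3093


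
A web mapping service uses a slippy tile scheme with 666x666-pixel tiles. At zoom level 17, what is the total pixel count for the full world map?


tiles per axis = 2^17 = 131072
total tiles = 131072^2 = 17179869184
pixels per axis = 131072 * 666 = 87293952
total pixels = 87293952^2 = 7620234055778304

7620234055778304 pixels


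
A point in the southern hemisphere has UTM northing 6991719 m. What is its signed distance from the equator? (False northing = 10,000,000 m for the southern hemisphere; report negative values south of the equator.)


For southern: actual = 6991719 - 10000000 = -3008281 m

-3008281 m


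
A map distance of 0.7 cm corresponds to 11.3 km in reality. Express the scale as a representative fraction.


ground = 11.3 km = 1130000 cm; RF denominator = ground / map = 1130000 / 0.7 ≈ 1614286; RF = 1:1614286

1:1614286


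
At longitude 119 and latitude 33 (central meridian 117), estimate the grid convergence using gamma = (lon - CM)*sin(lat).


gamma = (119 - 117) * sin(33) = 2 * 0.544639 = 1.089 degrees

1.089 degrees


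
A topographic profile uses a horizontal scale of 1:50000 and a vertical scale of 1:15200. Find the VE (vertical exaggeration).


VE = horizontal_scale / vertical_scale = 50000 / 15200 ≈ 3.3

3.3x


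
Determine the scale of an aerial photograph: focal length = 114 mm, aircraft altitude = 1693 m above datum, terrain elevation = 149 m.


scale = f / (H - h) = 114 mm / 1544 m = 114 / 1544000 = 1:13544

1:13544


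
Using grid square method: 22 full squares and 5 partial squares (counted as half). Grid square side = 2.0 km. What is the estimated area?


effective squares = 22 + 5 * 0.5 = 24.5
area = 24.5 * 4.0 = 98.0 km^2

98.0 km^2


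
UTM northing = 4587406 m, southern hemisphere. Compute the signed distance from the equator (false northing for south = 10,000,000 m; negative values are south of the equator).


For southern: actual = 4587406 - 10000000 = -5412594 m

-5412594 m


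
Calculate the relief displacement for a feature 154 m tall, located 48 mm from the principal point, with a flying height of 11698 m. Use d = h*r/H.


d = h * r / H = 154 * 48 / 11698 = 0.63 mm

0.63 mm


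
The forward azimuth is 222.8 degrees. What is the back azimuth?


back azimuth = (222.8 + 180) mod 360 = 42.8 degrees

42.8 degrees


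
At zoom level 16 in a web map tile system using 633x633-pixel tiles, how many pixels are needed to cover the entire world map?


tiles per axis = 2^16 = 65536
total tiles = 65536^2 = 4294967296
pixels per axis = 65536 * 633 = 41484288
total pixels = 41484288^2 = 1720946150866944

1720946150866944 pixels


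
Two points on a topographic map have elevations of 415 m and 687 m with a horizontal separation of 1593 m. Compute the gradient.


gradient = (687 - 415) / 1593 = 272 / 1593 = 0.1707

0.1707


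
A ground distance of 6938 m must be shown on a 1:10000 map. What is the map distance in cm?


map_cm = 6938 * 100 / 10000 = 69.38 cm

69.38 cm


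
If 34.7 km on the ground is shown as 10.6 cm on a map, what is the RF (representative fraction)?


ground = 34.7 km = 3470000 cm; RF denominator = ground / map = 3470000 / 10.6 ≈ 327358; RF = 1:327358

1:327358


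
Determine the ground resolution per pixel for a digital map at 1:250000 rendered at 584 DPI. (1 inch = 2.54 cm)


pixel_cm = 2.54 / 584 ≈ 0.004349 cm
ground = pixel_cm * 250000 / 100 = 2.54 * 250000 / (584 * 100) = 635000 / 58400 ≈ 10.87 m

10.87 m


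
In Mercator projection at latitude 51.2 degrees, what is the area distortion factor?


area_distortion = 1/cos^2(51.2) = 2.547

2.547


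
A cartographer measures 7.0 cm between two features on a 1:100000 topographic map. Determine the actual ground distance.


ground = 7.0 cm * 100000 / 100 = 7000.0 m = 7.0 km

7.0 km


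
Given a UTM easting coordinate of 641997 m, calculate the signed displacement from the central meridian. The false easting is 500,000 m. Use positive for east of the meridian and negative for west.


displacement = 641997 - 500000 = 141997 m

141997 m


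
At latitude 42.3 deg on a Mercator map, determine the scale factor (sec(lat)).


SF = 1 / cos(42.3) = 1 / 0.739631 = 1.352

1.352


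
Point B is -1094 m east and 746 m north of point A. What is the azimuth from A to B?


az = atan2(-1094, 746) = -55.7 deg
adjusted to 0-360: 304.3 degrees

304.3 degrees


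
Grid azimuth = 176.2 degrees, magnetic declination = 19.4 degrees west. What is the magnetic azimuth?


magnetic azimuth = grid azimuth - declination (east +ve)
mag_az = 176.2 - -19.4 = 195.6 degrees

195.6 degrees


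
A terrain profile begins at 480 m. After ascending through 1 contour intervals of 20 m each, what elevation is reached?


elevation = 480 + 1 * 20 = 500 m

500 m


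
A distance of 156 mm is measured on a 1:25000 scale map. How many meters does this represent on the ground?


ground = 156 mm * 25000 / 1000 = 3900.0 m

3900.0 m


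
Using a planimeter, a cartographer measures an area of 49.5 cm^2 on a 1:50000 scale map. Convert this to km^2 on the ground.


ground_area = 49.5 * (50000/100)^2 = 12375000.0 m^2 = 12.375 km^2

12.375 km^2


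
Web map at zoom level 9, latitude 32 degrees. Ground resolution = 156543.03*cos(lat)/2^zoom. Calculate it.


res = 156543.03 * cos(32) / 2^9 = 156543.03 * 0.8480481 / 512 = 259.29 m/pixel

259.29 m/pixel


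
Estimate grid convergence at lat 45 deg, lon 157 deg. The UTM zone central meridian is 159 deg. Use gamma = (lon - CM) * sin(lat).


gamma = (157 - 159) * sin(45) = -2 * 0.707107 = -1.414 degrees

-1.414 degrees


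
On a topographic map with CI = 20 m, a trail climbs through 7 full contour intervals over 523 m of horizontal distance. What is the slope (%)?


elevation change = 7 * 20 = 140 m
slope = 140 / 523 * 100 = 26.8%

26.8%


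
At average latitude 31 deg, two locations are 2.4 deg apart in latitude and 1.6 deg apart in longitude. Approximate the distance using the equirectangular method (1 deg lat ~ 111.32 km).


dlat_km = 2.4 * 111.32 = 267.168
dlon_km = 1.6 * 111.32 * cos(31) ≈ 152.672
dist = sqrt(267.168^2 + 152.672^2) ≈ 307.7 km

307.7 km


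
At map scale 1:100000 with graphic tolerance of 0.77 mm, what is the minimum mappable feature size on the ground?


ground = 0.77 mm * 100000 / 1000 = 77.0 m

77.0 m


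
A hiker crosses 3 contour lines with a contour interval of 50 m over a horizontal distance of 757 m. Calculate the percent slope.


elevation change = 3 * 50 = 150 m
slope = 150 / 757 * 100 = 19.8%

19.8%


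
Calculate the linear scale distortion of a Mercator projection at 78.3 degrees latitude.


SF = 1 / cos(78.3) = 1 / 0.202787 = 4.931

4.931


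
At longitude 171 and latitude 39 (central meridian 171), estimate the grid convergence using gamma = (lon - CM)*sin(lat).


gamma = (171 - 171) * sin(39) = 0 * 0.62932 = 0.0 degrees

0.0 degrees


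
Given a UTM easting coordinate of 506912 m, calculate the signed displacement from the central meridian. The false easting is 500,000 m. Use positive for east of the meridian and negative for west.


displacement = 506912 - 500000 = 6912 m

6912 m


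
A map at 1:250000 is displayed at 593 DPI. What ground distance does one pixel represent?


pixel_cm = 2.54 / 593 ≈ 0.004283 cm
ground = pixel_cm * 250000 / 100 = 2.54 * 250000 / (593 * 100) = 635000 / 59300 ≈ 10.71 m

10.71 m


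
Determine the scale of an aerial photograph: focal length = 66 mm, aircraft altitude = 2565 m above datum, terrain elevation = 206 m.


scale = f / (H - h) = 66 mm / 2359 m = 66 / 2359000 = 1:35742

1:35742


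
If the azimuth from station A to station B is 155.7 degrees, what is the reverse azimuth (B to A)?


back azimuth = (155.7 + 180) mod 360 = 335.7 degrees

335.7 degrees


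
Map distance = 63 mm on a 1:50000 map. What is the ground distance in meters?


ground = 63 mm * 50000 / 1000 = 3150.0 m

3150.0 m


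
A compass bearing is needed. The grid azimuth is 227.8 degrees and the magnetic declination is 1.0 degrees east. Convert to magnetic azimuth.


magnetic azimuth = grid azimuth - declination (east +ve)
mag_az = 227.8 - 1.0 = 226.8 degrees

226.8 degrees


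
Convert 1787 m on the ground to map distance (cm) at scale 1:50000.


map_cm = 1787 * 100 / 50000 = 3.574 cm ≈ 3.57 cm

3.57 cm


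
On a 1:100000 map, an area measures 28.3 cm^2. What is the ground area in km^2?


ground_area = 28.3 * (100000/100)^2 = 28300000.0 m^2 = 28.3 km^2

28.3 km^2


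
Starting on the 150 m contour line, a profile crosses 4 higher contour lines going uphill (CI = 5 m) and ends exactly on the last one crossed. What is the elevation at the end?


elevation = 150 + 4 * 5 = 170 m

170 m


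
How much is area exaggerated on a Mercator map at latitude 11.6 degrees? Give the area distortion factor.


area_distortion = 1/cos^2(11.6) = 1.042

1.042


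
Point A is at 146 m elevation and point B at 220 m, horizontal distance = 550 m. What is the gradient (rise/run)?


gradient = (220 - 146) / 550 = 74 / 550 = 0.1345

0.1345


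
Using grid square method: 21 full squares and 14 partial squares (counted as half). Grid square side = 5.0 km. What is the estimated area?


effective squares = 21 + 14 * 0.5 = 28.0
area = 28.0 * 25.0 = 700.0 km^2

700.0 km^2


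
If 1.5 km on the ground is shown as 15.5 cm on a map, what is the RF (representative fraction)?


ground = 1.5 km = 150000 cm; RF denominator = ground / map = 150000 / 15.5 ≈ 9677; RF = 1:9677

1:9677


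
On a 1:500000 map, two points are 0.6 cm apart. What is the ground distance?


ground = 0.6 cm * 500000 / 100 = 3000.0 m = 3.0 km

3.0 km


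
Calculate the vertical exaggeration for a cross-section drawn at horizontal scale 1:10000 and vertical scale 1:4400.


VE = horizontal_scale / vertical_scale = 10000 / 4400 ≈ 2.3

2.3x


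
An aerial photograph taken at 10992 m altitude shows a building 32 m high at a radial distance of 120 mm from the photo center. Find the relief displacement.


d = h * r / H = 32 * 120 / 10992 = 0.35 mm

0.35 mm


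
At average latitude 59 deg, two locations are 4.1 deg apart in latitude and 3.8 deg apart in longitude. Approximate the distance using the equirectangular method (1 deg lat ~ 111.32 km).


dlat_km = 4.1 * 111.32 = 456.412
dlon_km = 3.8 * 111.32 * cos(59) ≈ 217.869
dist = sqrt(456.412^2 + 217.869^2) ≈ 505.7 km

505.7 km


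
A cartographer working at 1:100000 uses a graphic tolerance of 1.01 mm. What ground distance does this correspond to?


ground = 1.01 mm * 100000 / 1000 = 101.0 m

101.0 m


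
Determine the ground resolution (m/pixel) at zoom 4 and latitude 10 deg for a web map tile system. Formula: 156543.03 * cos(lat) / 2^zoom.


res = 156543.03 * cos(10) / 2^4 = 156543.03 * 0.98480775 / 16 = 9635.3 m/pixel

9635.3 m/pixel


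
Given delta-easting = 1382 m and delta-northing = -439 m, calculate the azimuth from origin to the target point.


az = atan2(1382, -439) = 107.6 deg
adjusted to 0-360: 107.6 degrees

107.6 degrees


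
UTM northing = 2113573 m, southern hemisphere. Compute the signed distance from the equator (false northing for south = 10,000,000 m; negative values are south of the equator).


For southern: actual = 2113573 - 10000000 = -7886427 m

-7886427 m


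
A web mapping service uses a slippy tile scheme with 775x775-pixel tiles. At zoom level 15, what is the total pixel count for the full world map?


tiles per axis = 2^15 = 32768
total tiles = 32768^2 = 1073741824
pixels per axis = 32768 * 775 = 25395200
total pixels = 25395200^2 = 644916183040000

644916183040000 pixels


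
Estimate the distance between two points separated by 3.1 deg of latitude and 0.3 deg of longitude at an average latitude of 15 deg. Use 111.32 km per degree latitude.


dlat_km = 3.1 * 111.32 = 345.092
dlon_km = 0.3 * 111.32 * cos(15) ≈ 32.258
dist = sqrt(345.092^2 + 32.258^2) ≈ 346.6 km

346.6 km


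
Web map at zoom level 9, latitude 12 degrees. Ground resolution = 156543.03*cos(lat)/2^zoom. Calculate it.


res = 156543.03 * cos(12) / 2^9 = 156543.03 * 0.9781476 / 512 = 299.07 m/pixel

299.07 m/pixel


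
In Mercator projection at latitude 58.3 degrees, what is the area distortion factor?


area_distortion = 1/cos^2(58.3) = 3.622

3.622


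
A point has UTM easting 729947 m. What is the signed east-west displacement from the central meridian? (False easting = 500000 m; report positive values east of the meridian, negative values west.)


displacement = 729947 - 500000 = 229947 m

229947 m


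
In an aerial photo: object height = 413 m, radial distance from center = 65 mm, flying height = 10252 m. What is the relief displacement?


d = h * r / H = 413 * 65 / 10252 = 2.62 mm

2.62 mm


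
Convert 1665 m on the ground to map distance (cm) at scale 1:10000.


map_cm = 1665 * 100 / 10000 = 16.65 cm

16.65 cm


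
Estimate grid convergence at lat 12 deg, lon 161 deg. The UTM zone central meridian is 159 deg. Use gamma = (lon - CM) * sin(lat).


gamma = (161 - 159) * sin(12) = 2 * 0.207912 = 0.416 degrees

0.416 degrees


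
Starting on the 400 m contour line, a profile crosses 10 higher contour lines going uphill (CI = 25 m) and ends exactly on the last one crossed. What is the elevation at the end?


elevation = 400 + 10 * 25 = 650 m

650 m


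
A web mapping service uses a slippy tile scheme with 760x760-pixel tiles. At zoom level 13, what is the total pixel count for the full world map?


tiles per axis = 2^13 = 8192
total tiles = 8192^2 = 67108864
pixels per axis = 8192 * 760 = 6225920
total pixels = 6225920^2 = 38762079846400

38762079846400 pixels


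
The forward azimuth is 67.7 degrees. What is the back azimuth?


back azimuth = (67.7 + 180) mod 360 = 247.7 degrees

247.7 degrees


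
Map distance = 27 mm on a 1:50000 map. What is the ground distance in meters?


ground = 27 mm * 50000 / 1000 = 1350.0 m

1350.0 m


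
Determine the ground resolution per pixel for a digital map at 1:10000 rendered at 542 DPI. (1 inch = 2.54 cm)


pixel_cm = 2.54 / 542 ≈ 0.004686 cm
ground = pixel_cm * 10000 / 100 = 2.54 * 10000 / (542 * 100) = 25400 / 54200 ≈ 0.47 m

0.47 m


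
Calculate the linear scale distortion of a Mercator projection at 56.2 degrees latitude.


SF = 1 / cos(56.2) = 1 / 0.556296 = 1.798

1.798


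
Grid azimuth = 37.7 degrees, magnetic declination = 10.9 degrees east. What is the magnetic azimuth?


magnetic azimuth = grid azimuth - declination (east +ve)
mag_az = 37.7 - 10.9 = 26.8 degrees

26.8 degrees


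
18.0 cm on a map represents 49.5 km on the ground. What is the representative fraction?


ground = 49.5 km = 4950000 cm; RF denominator = ground / map = 4950000 / 18.0 = 275000; RF = 1:275000

1:275000


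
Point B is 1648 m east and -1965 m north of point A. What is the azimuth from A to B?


az = atan2(1648, -1965) = 140.0 deg
adjusted to 0-360: 140.0 degrees

140.0 degrees


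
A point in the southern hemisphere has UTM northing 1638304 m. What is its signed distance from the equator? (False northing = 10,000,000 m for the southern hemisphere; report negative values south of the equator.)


For southern: actual = 1638304 - 10000000 = -8361696 m

-8361696 m


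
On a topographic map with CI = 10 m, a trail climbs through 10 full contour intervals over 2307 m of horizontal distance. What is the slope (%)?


elevation change = 10 * 10 = 100 m
slope = 100 / 2307 * 100 = 4.3%

4.3%


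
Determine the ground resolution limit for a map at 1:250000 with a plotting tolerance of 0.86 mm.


ground = 0.86 mm * 250000 / 1000 = 215.0 m

215.0 m


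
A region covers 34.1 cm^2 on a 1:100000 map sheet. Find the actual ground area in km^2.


ground_area = 34.1 * (100000/100)^2 = 34100000.0 m^2 = 34.1 km^2

34.1 km^2


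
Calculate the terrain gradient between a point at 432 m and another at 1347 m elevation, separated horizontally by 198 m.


gradient = (1347 - 432) / 198 = 915 / 198 = 4.6212

4.6212


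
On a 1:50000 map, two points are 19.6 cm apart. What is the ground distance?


ground = 19.6 cm * 50000 / 100 = 9800.0 m = 9.8 km

9.8 km


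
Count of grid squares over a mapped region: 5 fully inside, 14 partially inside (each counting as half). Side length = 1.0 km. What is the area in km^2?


effective squares = 5 + 14 * 0.5 = 12.0
area = 12.0 * 1.0 = 12.0 km^2

12.0 km^2


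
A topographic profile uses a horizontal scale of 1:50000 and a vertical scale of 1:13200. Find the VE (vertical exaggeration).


VE = horizontal_scale / vertical_scale = 50000 / 13200 ≈ 3.8

3.8x


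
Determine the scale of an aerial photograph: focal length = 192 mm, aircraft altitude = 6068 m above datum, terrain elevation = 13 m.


scale = f / (H - h) = 192 mm / 6055 m = 192 / 6055000 = 1:31536

1:31536


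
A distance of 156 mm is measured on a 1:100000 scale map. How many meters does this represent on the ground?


ground = 156 mm * 100000 / 1000 = 15600.0 m

15600.0 m


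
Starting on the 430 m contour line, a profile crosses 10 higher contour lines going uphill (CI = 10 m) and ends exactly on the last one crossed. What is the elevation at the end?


elevation = 430 + 10 * 10 = 530 m

530 m


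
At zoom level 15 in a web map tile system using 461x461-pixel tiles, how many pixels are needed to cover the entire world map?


tiles per axis = 2^15 = 32768
total tiles = 32768^2 = 1073741824
pixels per axis = 32768 * 461 = 15106048
total pixels = 15106048^2 = 228192686178304

228192686178304 pixels


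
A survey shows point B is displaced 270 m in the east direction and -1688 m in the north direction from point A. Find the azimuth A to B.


az = atan2(270, -1688) = 170.9 deg
adjusted to 0-360: 170.9 degrees

170.9 degrees


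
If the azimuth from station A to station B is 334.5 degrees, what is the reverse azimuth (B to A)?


back azimuth = (334.5 + 180) mod 360 = 154.5 degrees

154.5 degrees


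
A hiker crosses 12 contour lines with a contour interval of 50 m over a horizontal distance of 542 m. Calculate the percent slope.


elevation change = 12 * 50 = 600 m
slope = 600 / 542 * 100 = 110.7%

110.7%


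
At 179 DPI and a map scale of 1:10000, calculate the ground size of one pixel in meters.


pixel_cm = 2.54 / 179 ≈ 0.01419 cm
ground = pixel_cm * 10000 / 100 = 2.54 * 10000 / (179 * 100) = 25400 / 17900 ≈ 1.42 m

1.42 m


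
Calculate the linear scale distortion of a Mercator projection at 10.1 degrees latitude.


SF = 1 / cos(10.1) = 1 / 0.984503 = 1.016

1.016


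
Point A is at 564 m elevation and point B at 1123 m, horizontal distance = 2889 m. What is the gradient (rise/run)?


gradient = (1123 - 564) / 2889 = 559 / 2889 = 0.1935

0.1935


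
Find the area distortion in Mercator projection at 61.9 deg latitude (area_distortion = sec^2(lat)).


area_distortion = 1/cos^2(61.9) = 4.508

4.508


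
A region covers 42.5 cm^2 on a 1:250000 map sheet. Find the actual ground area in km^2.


ground_area = 42.5 * (250000/100)^2 = 265625000.0 m^2 = 265.625 km^2

265.625 km^2


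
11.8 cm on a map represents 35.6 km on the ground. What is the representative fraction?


ground = 35.6 km = 3560000 cm; RF denominator = ground / map = 3560000 / 11.8 ≈ 301695; RF = 1:301695

1:301695


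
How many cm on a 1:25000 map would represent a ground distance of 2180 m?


map_cm = 2180 * 100 / 25000 = 8.72 cm

8.72 cm


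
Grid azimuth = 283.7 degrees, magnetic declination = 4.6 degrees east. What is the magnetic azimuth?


magnetic azimuth = grid azimuth - declination (east +ve)
mag_az = 283.7 - 4.6 = 279.1 degrees

279.1 degrees


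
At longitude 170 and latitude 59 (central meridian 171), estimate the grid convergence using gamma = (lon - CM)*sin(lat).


gamma = (170 - 171) * sin(59) = -1 * 0.857167 = -0.857 degrees

-0.857 degrees


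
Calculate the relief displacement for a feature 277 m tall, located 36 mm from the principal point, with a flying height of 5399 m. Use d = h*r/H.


d = h * r / H = 277 * 36 / 5399 = 1.85 mm

1.85 mm


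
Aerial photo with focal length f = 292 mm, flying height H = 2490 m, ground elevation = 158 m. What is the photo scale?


scale = f / (H - h) = 292 mm / 2332 m = 292 / 2332000 = 1:7986

1:7986


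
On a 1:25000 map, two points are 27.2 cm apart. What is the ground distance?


ground = 27.2 cm * 25000 / 100 = 6800.0 m = 6.8 km

6.8 km


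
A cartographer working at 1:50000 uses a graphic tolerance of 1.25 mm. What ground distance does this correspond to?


ground = 1.25 mm * 50000 / 1000 = 62.5 m

62.5 m


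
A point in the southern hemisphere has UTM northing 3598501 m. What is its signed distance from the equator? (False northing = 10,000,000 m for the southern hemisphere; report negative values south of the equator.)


For southern: actual = 3598501 - 10000000 = -6401499 m

-6401499 m


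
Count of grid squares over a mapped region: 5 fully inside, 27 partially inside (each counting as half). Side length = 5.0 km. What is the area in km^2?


effective squares = 5 + 27 * 0.5 = 18.5
area = 18.5 * 25.0 = 462.5 km^2

462.5 km^2


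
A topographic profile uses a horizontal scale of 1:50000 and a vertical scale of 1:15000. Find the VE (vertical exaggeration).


VE = horizontal_scale / vertical_scale = 50000 / 15000 ≈ 3.3

3.3x


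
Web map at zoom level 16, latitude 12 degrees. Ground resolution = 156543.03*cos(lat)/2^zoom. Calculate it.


res = 156543.03 * cos(12) / 2^16 = 156543.03 * 0.9781476 / 65536 = 2.34 m/pixel

2.34 m/pixel


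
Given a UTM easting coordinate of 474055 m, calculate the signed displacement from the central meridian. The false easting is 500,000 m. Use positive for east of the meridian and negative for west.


displacement = 474055 - 500000 = -25945 m

-25945 m


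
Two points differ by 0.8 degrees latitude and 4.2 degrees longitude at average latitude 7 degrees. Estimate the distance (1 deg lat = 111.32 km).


dlat_km = 0.8 * 111.32 = 89.056
dlon_km = 4.2 * 111.32 * cos(7) ≈ 464.059
dist = sqrt(89.056^2 + 464.059^2) ≈ 472.5 km

472.5 km


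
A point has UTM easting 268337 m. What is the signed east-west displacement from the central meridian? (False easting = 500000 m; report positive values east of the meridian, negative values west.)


displacement = 268337 - 500000 = -231663 m

-231663 m


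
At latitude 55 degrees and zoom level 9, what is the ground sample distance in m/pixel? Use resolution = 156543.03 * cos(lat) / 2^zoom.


res = 156543.03 * cos(55) / 2^9 = 156543.03 * 0.57357644 / 512 = 175.37 m/pixel

175.37 m/pixel


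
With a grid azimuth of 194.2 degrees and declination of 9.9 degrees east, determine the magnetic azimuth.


magnetic azimuth = grid azimuth - declination (east +ve)
mag_az = 194.2 - 9.9 = 184.3 degrees

184.3 degrees


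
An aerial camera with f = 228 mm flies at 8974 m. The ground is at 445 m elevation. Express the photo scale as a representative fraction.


scale = f / (H - h) = 228 mm / 8529 m = 228 / 8529000 = 1:37408

1:37408
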